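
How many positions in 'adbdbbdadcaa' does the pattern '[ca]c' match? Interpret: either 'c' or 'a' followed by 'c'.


Pattern: [ca]c means either 'c' or 'a' followed by 'c'.
Scanning 'adbdbbdadcaa' position-by-position:
  Pos 0: window 'ad' -> no
  Pos 1: window 'db' -> no
  Pos 2: window 'bd' -> no
  Pos 3: window 'db' -> no
  Pos 4: window 'bb' -> no
  Pos 5: window 'bd' -> no
  Pos 6: window 'da' -> no
  Pos 7: window 'ad' -> no
  Pos 8: window 'dc' -> no
  Pos 9: window 'ca' -> no
  Pos 10: window 'aa' -> no
  Pos 11: window 'a' -> no
Total matches: 0

0


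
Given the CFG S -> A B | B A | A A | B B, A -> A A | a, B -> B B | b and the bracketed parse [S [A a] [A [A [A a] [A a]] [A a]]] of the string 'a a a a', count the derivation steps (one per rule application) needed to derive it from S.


Every bracketed nonterminal node [X ...] in the tree is produced by exactly one rule application.
Reading the tree off as a leftmost derivation:
  Step 1: S  =>  A A   (applied S -> A A)
  Step 2: A A  =>  a A   (applied A -> a)
  Step 3: a A  =>  a A A   (applied A -> A A)
  Step 4: a A A  =>  a A A A   (applied A -> A A)
  Step 5: a A A A  =>  a a A A   (applied A -> a)
  Step 6: a a A A  =>  a a a A   (applied A -> a)
  Step 7: a a a A  =>  a a a a   (applied A -> a)
Final yield: a a a a
Total rewrite steps: 7

7


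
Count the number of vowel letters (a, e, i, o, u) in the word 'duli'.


Scanning each character of 'duli':
  Position 1: 'd' -> consonant (running count: 0)
  Position 2: 'u' -> vowel (running count: 1)
  Position 3: 'l' -> consonant (running count: 1)
  Position 4: 'i' -> vowel (running count: 2)
Total vowels: 2

2


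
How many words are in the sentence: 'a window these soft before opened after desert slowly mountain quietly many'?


Counting words by splitting on spaces:
  Word 1: 'a'
  Word 2: 'window'
  Word 3: 'these'
  Word 4: 'soft'
  Word 5: 'before'
  Word 6: 'opened'
  Word 7: 'after'
  Word 8: 'desert'
  Word 9: 'slowly'
  Word 10: 'mountain'
  Word 11: 'quietly'
  Word 12: 'many'
Total words: 12

12


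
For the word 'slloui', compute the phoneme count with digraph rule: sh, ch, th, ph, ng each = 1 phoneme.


Parsing 'slloui' greedily, digraphs first:
  's' -> consonant phoneme (phonemes so far: 1)
  'l' -> consonant phoneme (phonemes so far: 2)
  'l' -> consonant phoneme (phonemes so far: 3)
  'o' -> vowel phoneme (phonemes so far: 4)
  'u' -> vowel phoneme (phonemes so far: 5)
  'i' -> vowel phoneme (phonemes so far: 6)
Total phonemes: 6

6


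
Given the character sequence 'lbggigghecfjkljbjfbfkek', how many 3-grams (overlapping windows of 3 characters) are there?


String 'lbggigghecfjkljbjfbfkek' has length L = 23.
Number of overlapping n-grams = L - n + 1
Substituting: 23 - 3 + 1 = 21

21


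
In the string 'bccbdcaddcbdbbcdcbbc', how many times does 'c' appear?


Scanning 'bccbdcaddcbdbbcdcbbc' for 'c':
  Position 1: 'c' -> MATCH (count: 1)
  Position 2: 'c' -> MATCH (count: 2)
  Position 5: 'c' -> MATCH (count: 3)
  Position 9: 'c' -> MATCH (count: 4)
  Position 14: 'c' -> MATCH (count: 5)
  Position 16: 'c' -> MATCH (count: 6)
  Position 19: 'c' -> MATCH (count: 7)
Total occurrences of 'c': 7

7


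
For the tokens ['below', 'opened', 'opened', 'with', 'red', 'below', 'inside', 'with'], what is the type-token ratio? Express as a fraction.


Tokens: 8
Unique types: ('below', 'inside', 'opened', 'red', 'with') = 5
TTR = 5/8
Already in lowest terms.

5/8


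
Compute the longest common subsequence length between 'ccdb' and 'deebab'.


DP table for LCS of 'ccdb' and 'deebab':
       d  e  e  b  a  b
    0  0  0  0  0  0  0
  c 0  0  0  0  0  0  0
  c 0  0  0  0  0  0  0
  d 0  1  1  1  1  1  1
  b 0  1  1  1  2  2  2
LCS: 'db'
LCS length = 2

2


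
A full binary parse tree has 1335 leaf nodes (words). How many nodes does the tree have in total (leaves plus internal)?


Leaf nodes (terminals): 1335
Internal nodes = n - 1 = 1335 - 1 = 1334
Total = leaves + internal = 1335 + 1334 = 2669

2669


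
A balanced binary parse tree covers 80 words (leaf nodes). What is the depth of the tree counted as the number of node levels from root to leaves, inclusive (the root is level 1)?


In a balanced binary tree with n leaves the deepest leaf is ceil(log2(n)) edges below the root,
so counting node levels inclusive of root and leaves gives ceil(log2(n)) + 1 levels.
log2(80) = 6.3219
ceil(6.3219) = 7
levels = 7 + 1 = 8

8


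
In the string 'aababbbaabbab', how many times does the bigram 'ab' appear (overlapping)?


Scanning 'aababbbaabbab' for bigram 'ab':
  Position 0: 'aa' -> no
  Position 1: 'ab' -> MATCH
  Position 2: 'ba' -> no
  Position 3: 'ab' -> MATCH
  Position 4: 'bb' -> no
  Position 5: 'bb' -> no
  Position 6: 'ba' -> no
  Position 7: 'aa' -> no
  Position 8: 'ab' -> MATCH
  Position 9: 'bb' -> no
  Position 10: 'ba' -> no
  Position 11: 'ab' -> MATCH
Total matches: 4

4


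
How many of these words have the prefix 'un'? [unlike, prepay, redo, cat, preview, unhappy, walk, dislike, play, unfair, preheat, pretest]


Checking each word for prefix 'un':
  'unlike' -> YES, starts with 'un' (count: 1)
  'prepay' -> no (count: 1)
  'redo' -> no (count: 1)
  'cat' -> no (count: 1)
  'preview' -> no (count: 1)
  'unhappy' -> YES, starts with 'un' (count: 2)
  'walk' -> no (count: 2)
  'dislike' -> no (count: 2)
  'play' -> no (count: 2)
  'unfair' -> YES, starts with 'un' (count: 3)
  'preheat' -> no (count: 3)
  'pretest' -> no (count: 3)
Total with prefix 'un': 3

3


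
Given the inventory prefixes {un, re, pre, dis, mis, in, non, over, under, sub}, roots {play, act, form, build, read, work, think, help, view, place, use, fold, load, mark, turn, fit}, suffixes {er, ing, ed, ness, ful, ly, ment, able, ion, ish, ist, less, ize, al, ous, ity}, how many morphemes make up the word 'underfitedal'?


Segmenting 'underfitedal' against the inventory:
  'under' -> prefix (morpheme 1)
  'fit' -> root (morpheme 2)
  'ed' -> suffix (morpheme 3)
  'al' -> suffix (morpheme 4)
Total morphemes: 4

4


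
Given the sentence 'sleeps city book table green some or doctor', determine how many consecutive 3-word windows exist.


Word trigrams from [8] words:
  Trigram 1: (sleeps city book)
  Trigram 2: (city book table)
  Trigram 3: (book table green)
  Trigram 4: (table green some)
  Trigram 5: (green some or)
  Trigram 6: (some or doctor)
Total word trigrams: 8 - 2 = 6

6


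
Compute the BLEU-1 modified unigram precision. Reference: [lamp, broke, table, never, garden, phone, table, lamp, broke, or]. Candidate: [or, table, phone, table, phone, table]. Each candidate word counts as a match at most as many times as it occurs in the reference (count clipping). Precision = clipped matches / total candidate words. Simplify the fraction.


Reference word counts: {'broke': 2, 'garden': 1, 'lamp': 2, 'never': 1, 'or': 1, 'phone': 1, 'table': 2}
Checking each candidate word (with clipping):
  'or' -> in reference (ref count 1, used 1/1) -> match (matches: 1)
  'table' -> in reference (ref count 2, used 1/2) -> match (matches: 2)
  'phone' -> in reference (ref count 1, used 1/1) -> match (matches: 3)
  'table' -> in reference (ref count 2, used 2/2) -> match (matches: 4)
  'phone' -> ref count 1 already used up (1/1) -> clipped, no match (matches: 4)
  'table' -> ref count 2 already used up (2/2) -> clipped, no match (matches: 4)
Clipped matches: 4, Candidate length: 6
Precision = 4/6 = 2/3

2/3


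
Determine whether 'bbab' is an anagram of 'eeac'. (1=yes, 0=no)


Sort characters of 'bbab': 'abbb'
Sort characters of 'eeac': 'acee'
Sorted forms differ -> they are NOT anagrams
Result: 0

0


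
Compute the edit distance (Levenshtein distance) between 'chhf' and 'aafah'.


Building DP table for s1='chhf' (len 4) and s2='aafah' (len 5):
       a  a  f  a  h
    0  1  2  3  4  5
  c 1  1  2  3  4  5
  h 2  2  2  3  4  4
  h 3  3  3  3  4  4
  f 4  4  4  3  4  5
Edit distance = dp[4][5] = 5

5


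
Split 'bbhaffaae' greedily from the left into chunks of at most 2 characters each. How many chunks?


'bbhaffaae' has 9 characters.
Chunking with max size 2:
  Chunk 1: 'bb' (positions 0-1)
  Chunk 2: 'ha' (positions 2-3)
  Chunk 3: 'ff' (positions 4-5)
  Chunk 4: 'aa' (positions 6-7)
  Chunk 5: 'e' (positions 8-8)
Total chunks: ceil(9 / 2) = 5

5


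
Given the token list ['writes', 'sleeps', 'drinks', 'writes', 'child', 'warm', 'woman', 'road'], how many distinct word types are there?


Listing all tokens and tracking unique types:
  Token 1: 'writes' -> NEW (unique so far: 1)
  Token 2: 'sleeps' -> NEW (unique so far: 2)
  Token 3: 'drinks' -> NEW (unique so far: 3)
  Token 4: 'writes' -> duplicate (unique so far: 3)
  Token 5: 'child' -> NEW (unique so far: 4)
  Token 6: 'warm' -> NEW (unique so far: 5)
  Token 7: 'woman' -> NEW (unique so far: 6)
  Token 8: 'road' -> NEW (unique so far: 7)
Unique types: ('child', 'drinks', 'road', 'sleeps', 'warm', 'woman', 'writes')
Vocabulary size: 7

7


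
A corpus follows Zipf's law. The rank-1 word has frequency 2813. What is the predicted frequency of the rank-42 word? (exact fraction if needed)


Zipf's law: freq(rank) = f1 / rank
f1 = 2813, rank = 42
freq = 2813 / 42
GCD(2813, 42) = 1
Simplified: 2813/42

2813/42


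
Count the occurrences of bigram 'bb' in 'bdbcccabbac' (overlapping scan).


Scanning 'bdbcccabbac' for bigram 'bb':
  Position 0: 'bd' -> no
  Position 1: 'db' -> no
  Position 2: 'bc' -> no
  Position 3: 'cc' -> no
  Position 4: 'cc' -> no
  Position 5: 'ca' -> no
  Position 6: 'ab' -> no
  Position 7: 'bb' -> MATCH
  Position 8: 'ba' -> no
  Position 9: 'ac' -> no
Total matches: 1

1


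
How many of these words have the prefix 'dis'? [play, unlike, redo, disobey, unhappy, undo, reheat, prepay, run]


Checking each word for prefix 'dis':
  'play' -> no (count: 0)
  'unlike' -> no (count: 0)
  'redo' -> no (count: 0)
  'disobey' -> YES, starts with 'dis' (count: 1)
  'unhappy' -> no (count: 1)
  'undo' -> no (count: 1)
  'reheat' -> no (count: 1)
  'prepay' -> no (count: 1)
  'run' -> no (count: 1)
Total with prefix 'dis': 1

1


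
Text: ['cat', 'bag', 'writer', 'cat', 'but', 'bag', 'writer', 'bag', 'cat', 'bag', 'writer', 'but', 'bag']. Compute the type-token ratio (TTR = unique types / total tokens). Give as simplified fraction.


Tokens: 13
Unique types: ('bag', 'but', 'cat', 'writer') = 4
TTR = 4/13
Already in lowest terms.

4/13


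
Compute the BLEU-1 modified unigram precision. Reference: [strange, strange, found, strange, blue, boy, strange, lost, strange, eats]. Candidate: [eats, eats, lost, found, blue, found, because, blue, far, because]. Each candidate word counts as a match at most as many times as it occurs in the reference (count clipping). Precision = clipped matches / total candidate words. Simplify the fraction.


Reference word counts: {'blue': 1, 'boy': 1, 'eats': 1, 'found': 1, 'lost': 1, 'strange': 5}
Checking each candidate word (with clipping):
  'eats' -> in reference (ref count 1, used 1/1) -> match (matches: 1)
  'eats' -> ref count 1 already used up (1/1) -> clipped, no match (matches: 1)
  'lost' -> in reference (ref count 1, used 1/1) -> match (matches: 2)
  'found' -> in reference (ref count 1, used 1/1) -> match (matches: 3)
  'blue' -> in reference (ref count 1, used 1/1) -> match (matches: 4)
  'found' -> ref count 1 already used up (1/1) -> clipped, no match (matches: 4)
  'because' -> not in reference -> no match (matches: 4)
  'blue' -> ref count 1 already used up (1/1) -> clipped, no match (matches: 4)
  'far' -> not in reference -> no match (matches: 4)
  'because' -> not in reference -> no match (matches: 4)
Clipped matches: 4, Candidate length: 10
Precision = 4/10 = 2/5

2/5


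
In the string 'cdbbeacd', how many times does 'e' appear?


Scanning 'cdbbeacd' for 'e':
  Position 4: 'e' -> MATCH (count: 1)
Total occurrences of 'e': 1

1


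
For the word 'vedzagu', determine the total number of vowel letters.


Scanning each character of 'vedzagu':
  Position 1: 'v' -> consonant (running count: 0)
  Position 2: 'e' -> vowel (running count: 1)
  Position 3: 'd' -> consonant (running count: 1)
  Position 4: 'z' -> consonant (running count: 1)
  Position 5: 'a' -> vowel (running count: 2)
  Position 6: 'g' -> consonant (running count: 2)
  Position 7: 'u' -> vowel (running count: 3)
Total vowels: 3

3


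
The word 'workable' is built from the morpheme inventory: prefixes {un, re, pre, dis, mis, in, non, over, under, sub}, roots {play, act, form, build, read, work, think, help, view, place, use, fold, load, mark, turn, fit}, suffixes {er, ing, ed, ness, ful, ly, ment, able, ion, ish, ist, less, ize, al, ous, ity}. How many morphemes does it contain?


Segmenting 'workable' against the inventory:
  'work' -> root (morpheme 1)
  'able' -> suffix (morpheme 2)
Total morphemes: 2

2


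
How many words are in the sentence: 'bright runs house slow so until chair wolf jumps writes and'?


Counting words by splitting on spaces:
  Word 1: 'bright'
  Word 2: 'runs'
  Word 3: 'house'
  Word 4: 'slow'
  Word 5: 'so'
  Word 6: 'until'
  Word 7: 'chair'
  Word 8: 'wolf'
  Word 9: 'jumps'
  Word 10: 'writes'
  Word 11: 'and'
Total words: 11

11


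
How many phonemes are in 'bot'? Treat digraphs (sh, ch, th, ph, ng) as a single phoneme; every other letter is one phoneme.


Parsing 'bot' greedily, digraphs first:
  'b' -> consonant phoneme (phonemes so far: 1)
  'o' -> vowel phoneme (phonemes so far: 2)
  't' -> consonant phoneme (phonemes so far: 3)
Total phonemes: 3

3


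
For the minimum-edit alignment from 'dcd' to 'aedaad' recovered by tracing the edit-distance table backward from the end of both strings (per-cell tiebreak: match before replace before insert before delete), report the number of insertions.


Edit distance = 4. Backtracking from cell (3, 6) with preference match > replace > insert > delete,
then listing the resulting alignment 'dcd' -> 'aedaad' left to right:
  Step 1: insert 'a' [insertion #1]
  Step 2: insert 'e' [insertion #2]
  Step 3: keep 'd'
  Step 4: insert 'a' [insertion #3]
  Step 5: replace c->a
  Step 6: keep 'd'
Total insertions: 3

3


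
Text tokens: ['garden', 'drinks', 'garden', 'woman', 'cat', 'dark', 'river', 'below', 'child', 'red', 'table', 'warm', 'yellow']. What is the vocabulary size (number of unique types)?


Listing all tokens and tracking unique types:
  Token 1: 'garden' -> NEW (unique so far: 1)
  Token 2: 'drinks' -> NEW (unique so far: 2)
  Token 3: 'garden' -> duplicate (unique so far: 2)
  Token 4: 'woman' -> NEW (unique so far: 3)
  Token 5: 'cat' -> NEW (unique so far: 4)
  Token 6: 'dark' -> NEW (unique so far: 5)
  Token 7: 'river' -> NEW (unique so far: 6)
  Token 8: 'below' -> NEW (unique so far: 7)
  Token 9: 'child' -> NEW (unique so far: 8)
  Token 10: 'red' -> NEW (unique so far: 9)
  Token 11: 'table' -> NEW (unique so far: 10)
  Token 12: 'warm' -> NEW (unique so far: 11)
  Token 13: 'yellow' -> NEW (unique so far: 12)
Unique types: ('below', 'cat', 'child', 'dark', 'drinks', 'garden', 'red', 'river', 'table', 'warm', 'woman', 'yellow')
Vocabulary size: 12

12


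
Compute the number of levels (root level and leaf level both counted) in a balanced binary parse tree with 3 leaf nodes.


In a balanced binary tree with n leaves the deepest leaf is ceil(log2(n)) edges below the root,
so counting node levels inclusive of root and leaves gives ceil(log2(n)) + 1 levels.
log2(3) = 1.5850
ceil(1.5850) = 2
levels = 2 + 1 = 3

3


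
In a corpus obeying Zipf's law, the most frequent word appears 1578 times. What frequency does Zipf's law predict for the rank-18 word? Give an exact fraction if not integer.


Zipf's law: freq(rank) = f1 / rank
f1 = 1578, rank = 18
freq = 1578 / 18
GCD(1578, 18) = 6
Simplified: 263/3

263/3


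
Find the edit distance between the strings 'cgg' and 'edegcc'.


Building DP table for s1='cgg' (len 3) and s2='edegcc' (len 6):
       e  d  e  g  c  c
    0  1  2  3  4  5  6
  c 1  1  2  3  4  4  5
  g 2  2  2  3  3  4  5
  g 3  3  3  3  3  4  5
Edit distance = dp[3][6] = 5

5


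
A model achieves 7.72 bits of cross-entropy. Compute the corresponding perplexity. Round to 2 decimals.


Perplexity formula: PP = 2^H
H = 7.72
PP = 2^7.72
Decompose: 2^7.72 = 2^7 * 2^0.72
2^7 = 128, 2^0.72 ~ 1.6471820
PP ~ 128 * 1.6471820 = 210.8392960
Rounded to 2 decimals: 210.84

210.84


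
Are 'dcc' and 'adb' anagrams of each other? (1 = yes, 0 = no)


Sort characters of 'dcc': 'ccd'
Sort characters of 'adb': 'abd'
Sorted forms differ -> they are NOT anagrams
Result: 0

0


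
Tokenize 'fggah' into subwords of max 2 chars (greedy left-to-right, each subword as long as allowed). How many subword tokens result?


'fggah' has 5 characters.
Chunking with max size 2:
  Chunk 1: 'fg' (positions 0-1)
  Chunk 2: 'ga' (positions 2-3)
  Chunk 3: 'h' (positions 4-4)
Total chunks: ceil(5 / 2) = 3

3


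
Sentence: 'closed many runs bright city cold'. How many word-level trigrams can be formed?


Word trigrams from [6] words:
  Trigram 1: (closed many runs)
  Trigram 2: (many runs bright)
  Trigram 3: (runs bright city)
  Trigram 4: (bright city cold)
Total word trigrams: 6 - 2 = 4

4


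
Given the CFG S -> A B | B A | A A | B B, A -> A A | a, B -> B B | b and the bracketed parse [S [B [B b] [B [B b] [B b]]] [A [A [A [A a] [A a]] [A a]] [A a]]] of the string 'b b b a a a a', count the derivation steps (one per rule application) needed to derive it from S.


Every bracketed nonterminal node [X ...] in the tree is produced by exactly one rule application.
Reading the tree off as a leftmost derivation:
  Step 1: S  =>  B A   (applied S -> B A)
  Step 2: B A  =>  B B A   (applied B -> B B)
  Step 3: B B A  =>  b B A   (applied B -> b)
  Step 4: b B A  =>  b B B A   (applied B -> B B)
  Step 5: b B B A  =>  b b B A   (applied B -> b)
  Step 6: b b B A  =>  b b b A   (applied B -> b)
  Step 7: b b b A  =>  b b b A A   (applied A -> A A)
  Step 8: b b b A A  =>  b b b A A A   (applied A -> A A)
  Step 9: b b b A A A  =>  b b b A A A A   (applied A -> A A)
  Step 10: b b b A A A A  =>  b b b a A A A   (applied A -> a)
  Step 11: b b b a A A A  =>  b b b a a A A   (applied A -> a)
  Step 12: b b b a a A A  =>  b b b a a a A   (applied A -> a)
  Step 13: b b b a a a A  =>  b b b a a a a   (applied A -> a)
Final yield: b b b a a a a
Total rewrite steps: 13

13


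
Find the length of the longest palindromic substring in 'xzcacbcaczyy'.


Scanning 'xzcacbcaczyy' for palindromic substrings.
Substring at positions 1-9: 'zcacbcacz'.
Check: reverse('zcacbcacz') = 'zcacbcacz' -> palindrome confirmed.
Neighbouring characters ('x' / 'y') break symmetry, so it cannot extend further.
No longer palindromic substring exists; longest length = 9

9


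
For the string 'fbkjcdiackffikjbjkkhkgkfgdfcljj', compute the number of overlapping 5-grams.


String 'fbkjcdiackffikjbjkkhkgkfgdfcljj' has length L = 31.
Number of overlapping n-grams = L - n + 1
Substituting: 31 - 5 + 1 = 27

27


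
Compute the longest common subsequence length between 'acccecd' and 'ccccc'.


DP table for LCS of 'acccecd' and 'ccccc':
       c  c  c  c  c
    0  0  0  0  0  0
  a 0  0  0  0  0  0
  c 0  1  1  1  1  1
  c 0  1  2  2  2  2
  c 0  1  2  3  3  3
  e 0  1  2  3  3  3
  c 0  1  2  3  4  4
  d 0  1  2  3  4  4
LCS: 'cccc'
LCS length = 4

4


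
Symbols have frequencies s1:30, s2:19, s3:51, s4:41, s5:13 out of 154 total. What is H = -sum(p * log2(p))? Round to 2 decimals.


Computing entropy H = -sum(p_i * log2(p_i)):
  s1: p = 30/154 = 0.1948, -p*log2(p) = 0.4597
  s2: p = 19/154 = 0.1234, -p*log2(p) = 0.3725
  s3: p = 51/154 = 0.3312, -p*log2(p) = 0.5280
  s4: p = 41/154 = 0.2662, -p*log2(p) = 0.5083
  s5: p = 13/154 = 0.0844, -p*log2(p) = 0.3011
H = sum of terms = 2.1696
Rounded to 2 decimals: 2.17

2.17


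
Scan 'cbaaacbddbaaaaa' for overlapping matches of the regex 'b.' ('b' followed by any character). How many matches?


Pattern: b. means 'b' followed by any character.
Scanning 'cbaaacbddbaaaaa' position-by-position:
  Pos 0: window 'cb' -> no
  Pos 1: window 'ba' -> MATCH
  Pos 2: window 'aa' -> no
  Pos 3: window 'aa' -> no
  Pos 4: window 'ac' -> no
  Pos 5: window 'cb' -> no
  Pos 6: window 'bd' -> MATCH
  Pos 7: window 'dd' -> no
  Pos 8: window 'db' -> no
  Pos 9: window 'ba' -> MATCH
  Pos 10: window 'aa' -> no
  Pos 11: window 'aa' -> no
  Pos 12: window 'aa' -> no
  Pos 13: window 'aa' -> no
  Pos 14: window 'a' -> no
Total matches: 3

3


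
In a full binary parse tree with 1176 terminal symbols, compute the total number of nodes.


Leaf nodes (terminals): 1176
Internal nodes = n - 1 = 1176 - 1 = 1175
Total = leaves + internal = 1176 + 1175 = 2351

2351


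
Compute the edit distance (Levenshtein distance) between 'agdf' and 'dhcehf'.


Building DP table for s1='agdf' (len 4) and s2='dhcehf' (len 6):
       d  h  c  e  h  f
    0  1  2  3  4  5  6
  a 1  1  2  3  4  5  6
  g 2  2  2  3  4  5  6
  d 3  2  3  3  4  5  6
  f 4  3  3  4  4  5  5
Edit distance = dp[4][6] = 5

5


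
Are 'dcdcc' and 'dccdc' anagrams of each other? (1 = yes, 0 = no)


Sort characters of 'dcdcc': 'cccdd'
Sort characters of 'dccdc': 'cccdd'
Sorted forms match -> they ARE anagrams
Result: 1

1


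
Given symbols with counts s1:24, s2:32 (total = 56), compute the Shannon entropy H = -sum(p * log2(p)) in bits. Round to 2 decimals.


Computing entropy H = -sum(p_i * log2(p_i)):
  s1: p = 24/56 = 0.4286, -p*log2(p) = 0.5239
  s2: p = 32/56 = 0.5714, -p*log2(p) = 0.4613
H = sum of terms = 0.9852
Rounded to 2 decimals: 0.99

0.99


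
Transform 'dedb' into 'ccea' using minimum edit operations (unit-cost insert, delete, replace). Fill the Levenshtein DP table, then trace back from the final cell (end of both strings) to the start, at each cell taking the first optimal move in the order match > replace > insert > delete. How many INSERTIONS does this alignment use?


Edit distance = 4. Backtracking from cell (4, 4) with preference match > replace > insert > delete,
then listing the resulting alignment 'dedb' -> 'ccea' left to right:
  Step 1: replace d->c
  Step 2: replace e->c
  Step 3: replace d->e
  Step 4: replace b->a
Total insertions: 0

0


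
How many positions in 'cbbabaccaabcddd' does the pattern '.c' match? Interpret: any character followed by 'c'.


Pattern: .c means any character followed by 'c'.
Scanning 'cbbabaccaabcddd' position-by-position:
  Pos 0: window 'cb' -> no
  Pos 1: window 'bb' -> no
  Pos 2: window 'ba' -> no
  Pos 3: window 'ab' -> no
  Pos 4: window 'ba' -> no
  Pos 5: window 'ac' -> MATCH
  Pos 6: window 'cc' -> MATCH
  Pos 7: window 'ca' -> no
  Pos 8: window 'aa' -> no
  Pos 9: window 'ab' -> no
  Pos 10: window 'bc' -> MATCH
  Pos 11: window 'cd' -> no
  Pos 12: window 'dd' -> no
  Pos 13: window 'dd' -> no
  Pos 14: window 'd' -> no
Total matches: 3

3


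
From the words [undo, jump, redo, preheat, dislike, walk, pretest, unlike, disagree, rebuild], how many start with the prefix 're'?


Checking each word for prefix 're':
  'undo' -> no (count: 0)
  'jump' -> no (count: 0)
  'redo' -> YES, starts with 're' (count: 1)
  'preheat' -> no (count: 1)
  'dislike' -> no (count: 1)
  'walk' -> no (count: 1)
  'pretest' -> no (count: 1)
  'unlike' -> no (count: 1)
  'disagree' -> no (count: 1)
  'rebuild' -> YES, starts with 're' (count: 2)
Total with prefix 're': 2

2


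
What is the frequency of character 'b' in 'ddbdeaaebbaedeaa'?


Scanning 'ddbdeaaebbaedeaa' for 'b':
  Position 2: 'b' -> MATCH (count: 1)
  Position 8: 'b' -> MATCH (count: 2)
  Position 9: 'b' -> MATCH (count: 3)
Total occurrences of 'b': 3

3


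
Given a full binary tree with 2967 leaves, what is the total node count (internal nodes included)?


Leaf nodes (terminals): 2967
Internal nodes = n - 1 = 2967 - 1 = 2966
Total = leaves + internal = 2967 + 2966 = 5933

5933


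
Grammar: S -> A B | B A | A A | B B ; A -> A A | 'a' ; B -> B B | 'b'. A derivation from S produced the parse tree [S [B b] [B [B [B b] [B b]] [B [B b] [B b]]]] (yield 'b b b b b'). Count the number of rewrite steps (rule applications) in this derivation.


Every bracketed nonterminal node [X ...] in the tree is produced by exactly one rule application.
Reading the tree off as a leftmost derivation:
  Step 1: S  =>  B B   (applied S -> B B)
  Step 2: B B  =>  b B   (applied B -> b)
  Step 3: b B  =>  b B B   (applied B -> B B)
  Step 4: b B B  =>  b B B B   (applied B -> B B)
  Step 5: b B B B  =>  b b B B   (applied B -> b)
  Step 6: b b B B  =>  b b b B   (applied B -> b)
  Step 7: b b b B  =>  b b b B B   (applied B -> B B)
  Step 8: b b b B B  =>  b b b b B   (applied B -> b)
  Step 9: b b b b B  =>  b b b b b   (applied B -> b)
Final yield: b b b b b
Total rewrite steps: 9

9


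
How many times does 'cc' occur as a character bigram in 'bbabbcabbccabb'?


Scanning 'bbabbcabbccabb' for bigram 'cc':
  Position 0: 'bb' -> no
  Position 1: 'ba' -> no
  Position 2: 'ab' -> no
  Position 3: 'bb' -> no
  Position 4: 'bc' -> no
  Position 5: 'ca' -> no
  Position 6: 'ab' -> no
  Position 7: 'bb' -> no
  Position 8: 'bc' -> no
  Position 9: 'cc' -> MATCH
  Position 10: 'ca' -> no
  Position 11: 'ab' -> no
  Position 12: 'bb' -> no
Total matches: 1

1


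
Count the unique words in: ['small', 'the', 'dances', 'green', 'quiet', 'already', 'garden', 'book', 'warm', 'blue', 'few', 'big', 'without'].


Listing all tokens and tracking unique types:
  Token 1: 'small' -> NEW (unique so far: 1)
  Token 2: 'the' -> NEW (unique so far: 2)
  Token 3: 'dances' -> NEW (unique so far: 3)
  Token 4: 'green' -> NEW (unique so far: 4)
  Token 5: 'quiet' -> NEW (unique so far: 5)
  Token 6: 'already' -> NEW (unique so far: 6)
  Token 7: 'garden' -> NEW (unique so far: 7)
  Token 8: 'book' -> NEW (unique so far: 8)
  Token 9: 'warm' -> NEW (unique so far: 9)
  Token 10: 'blue' -> NEW (unique so far: 10)
  Token 11: 'few' -> NEW (unique so far: 11)
  Token 12: 'big' -> NEW (unique so far: 12)
  Token 13: 'without' -> NEW (unique so far: 13)
Unique types: ('already', 'big', 'blue', 'book', 'dances', 'few', 'garden', 'green', 'quiet', 'small', 'the', 'warm', 'without')
Vocabulary size: 13

13


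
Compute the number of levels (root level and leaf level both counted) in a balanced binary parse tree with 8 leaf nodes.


In a balanced binary tree with n leaves the deepest leaf is ceil(log2(n)) edges below the root,
so counting node levels inclusive of root and leaves gives ceil(log2(n)) + 1 levels.
log2(8) = 3.0000
ceil(3.0000) = 3
levels = 3 + 1 = 4

4


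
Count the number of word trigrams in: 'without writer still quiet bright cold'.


Word trigrams from [6] words:
  Trigram 1: (without writer still)
  Trigram 2: (writer still quiet)
  Trigram 3: (still quiet bright)
  Trigram 4: (quiet bright cold)
Total word trigrams: 6 - 2 = 4

4


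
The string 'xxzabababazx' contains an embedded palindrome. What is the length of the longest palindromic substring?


Scanning 'xxzabababazx' for palindromic substrings.
Substring at positions 1-11: 'xzabababazx'.
Check: reverse('xzabababazx') = 'xzabababazx' -> palindrome confirmed.
Neighbouring characters ('x' / '-') break symmetry, so it cannot extend further.
No longer palindromic substring exists; longest length = 11

11


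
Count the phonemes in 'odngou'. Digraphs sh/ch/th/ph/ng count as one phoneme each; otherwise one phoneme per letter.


Parsing 'odngou' greedily, digraphs first:
  'o' -> vowel phoneme (phonemes so far: 1)
  'd' -> consonant phoneme (phonemes so far: 2)
  'ng' -> digraph (1 consonant phoneme) (phonemes so far: 3)
  'o' -> vowel phoneme (phonemes so far: 4)
  'u' -> vowel phoneme (phonemes so far: 5)
Total phonemes: 5

5


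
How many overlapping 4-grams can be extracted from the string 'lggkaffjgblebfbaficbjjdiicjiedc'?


String 'lggkaffjgblebfbaficbjjdiicjiedc' has length L = 31.
Number of overlapping n-grams = L - n + 1
Substituting: 31 - 4 + 1 = 28

28


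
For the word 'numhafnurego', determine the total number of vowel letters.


Scanning each character of 'numhafnurego':
  Position 1: 'n' -> consonant (running count: 0)
  Position 2: 'u' -> vowel (running count: 1)
  Position 3: 'm' -> consonant (running count: 1)
  Position 4: 'h' -> consonant (running count: 1)
  Position 5: 'a' -> vowel (running count: 2)
  Position 6: 'f' -> consonant (running count: 2)
  Position 7: 'n' -> consonant (running count: 2)
  Position 8: 'u' -> vowel (running count: 3)
  Position 9: 'r' -> consonant (running count: 3)
  Position 10: 'e' -> vowel (running count: 4)
  Position 11: 'g' -> consonant (running count: 4)
  Position 12: 'o' -> vowel (running count: 5)
Total vowels: 5

5


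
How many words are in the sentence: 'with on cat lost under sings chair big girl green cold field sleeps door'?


Counting words by splitting on spaces:
  Word 1: 'with'
  Word 2: 'on'
  Word 3: 'cat'
  Word 4: 'lost'
  Word 5: 'under'
  Word 6: 'sings'
  Word 7: 'chair'
  Word 8: 'big'
  Word 9: 'girl'
  Word 10: 'green'
  Word 11: 'cold'
  Word 12: 'field'
  Word 13: 'sleeps'
  Word 14: 'door'
Total words: 14

14


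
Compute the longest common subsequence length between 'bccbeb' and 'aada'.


DP table for LCS of 'bccbeb' and 'aada':
       a  a  d  a
    0  0  0  0  0
  b 0  0  0  0  0
  c 0  0  0  0  0
  c 0  0  0  0  0
  b 0  0  0  0  0
  e 0  0  0  0  0
  b 0  0  0  0  0
LCS length = 0

0


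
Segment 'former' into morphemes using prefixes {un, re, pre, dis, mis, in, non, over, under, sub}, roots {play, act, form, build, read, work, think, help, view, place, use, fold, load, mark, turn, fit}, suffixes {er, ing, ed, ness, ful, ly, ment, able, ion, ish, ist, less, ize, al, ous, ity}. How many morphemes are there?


Segmenting 'former' against the inventory:
  'form' -> root (morpheme 1)
  'er' -> suffix (morpheme 2)
Total morphemes: 2

2


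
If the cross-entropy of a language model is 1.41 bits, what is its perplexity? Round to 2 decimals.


Perplexity formula: PP = 2^H
H = 1.41
PP = 2^1.41
Decompose: 2^1.41 = 2^1 * 2^0.41
2^1 = 2, 2^0.41 ~ 1.3286858
PP ~ 2 * 1.3286858 = 2.6573716
Rounded to 2 decimals: 2.66

2.66


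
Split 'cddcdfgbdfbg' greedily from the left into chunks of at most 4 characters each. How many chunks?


'cddcdfgbdfbg' has 12 characters.
Chunking with max size 4:
  Chunk 1: 'cddc' (positions 0-3)
  Chunk 2: 'dfgb' (positions 4-7)
  Chunk 3: 'dfbg' (positions 8-11)
Total chunks: ceil(12 / 4) = 3

3


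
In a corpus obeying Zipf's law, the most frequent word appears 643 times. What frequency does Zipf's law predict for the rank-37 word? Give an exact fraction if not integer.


Zipf's law: freq(rank) = f1 / rank
f1 = 643, rank = 37
freq = 643 / 37
GCD(643, 37) = 1
Simplified: 643/37

643/37


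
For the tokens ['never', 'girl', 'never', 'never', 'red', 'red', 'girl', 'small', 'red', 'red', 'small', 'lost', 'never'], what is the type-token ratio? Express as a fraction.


Tokens: 13
Unique types: ('girl', 'lost', 'never', 'red', 'small') = 5
TTR = 5/13
Already in lowest terms.

5/13


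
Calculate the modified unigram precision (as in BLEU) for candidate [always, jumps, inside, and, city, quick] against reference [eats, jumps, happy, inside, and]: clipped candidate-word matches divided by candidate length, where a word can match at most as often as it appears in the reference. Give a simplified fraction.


Reference word counts: {'and': 1, 'eats': 1, 'happy': 1, 'inside': 1, 'jumps': 1}
Checking each candidate word (with clipping):
  'always' -> not in reference -> no match (matches: 0)
  'jumps' -> in reference (ref count 1, used 1/1) -> match (matches: 1)
  'inside' -> in reference (ref count 1, used 1/1) -> match (matches: 2)
  'and' -> in reference (ref count 1, used 1/1) -> match (matches: 3)
  'city' -> not in reference -> no match (matches: 3)
  'quick' -> not in reference -> no match (matches: 3)
Clipped matches: 3, Candidate length: 6
Precision = 3/6 = 1/2

1/2


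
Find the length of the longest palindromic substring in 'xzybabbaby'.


Scanning 'xzybabbaby' for palindromic substrings.
Substring at positions 2-9: 'ybabbaby'.
Check: reverse('ybabbaby') = 'ybabbaby' -> palindrome confirmed.
Neighbouring characters ('z' / '-') break symmetry, so it cannot extend further.
No longer palindromic substring exists; longest length = 8

8


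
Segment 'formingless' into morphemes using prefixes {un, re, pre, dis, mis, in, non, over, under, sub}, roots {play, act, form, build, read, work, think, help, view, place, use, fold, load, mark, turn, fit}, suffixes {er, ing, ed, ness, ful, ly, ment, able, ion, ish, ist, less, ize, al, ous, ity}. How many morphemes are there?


Segmenting 'formingless' against the inventory:
  'form' -> root (morpheme 1)
  'ing' -> suffix (morpheme 2)
  'less' -> suffix (morpheme 3)
Total morphemes: 3

3


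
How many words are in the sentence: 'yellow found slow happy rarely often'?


Counting words by splitting on spaces:
  Word 1: 'yellow'
  Word 2: 'found'
  Word 3: 'slow'
  Word 4: 'happy'
  Word 5: 'rarely'
  Word 6: 'often'
Total words: 6

6


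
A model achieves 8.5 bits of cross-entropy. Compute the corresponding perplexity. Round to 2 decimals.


Perplexity formula: PP = 2^H
H = 8.5
PP = 2^8.5
Decompose: 2^8.5 = 2^8 * 2^0.5 = 2^8 * sqrt(2)
2^8 = 256, sqrt(2) ~ 1.4142136
PP ~ 256 * 1.4142136 = 362.0386816
Rounded to 2 decimals: 362.04

362.04


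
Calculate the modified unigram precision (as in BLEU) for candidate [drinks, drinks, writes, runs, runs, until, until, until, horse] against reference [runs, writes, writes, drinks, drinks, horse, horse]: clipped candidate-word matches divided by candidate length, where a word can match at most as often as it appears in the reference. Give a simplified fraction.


Reference word counts: {'drinks': 2, 'horse': 2, 'runs': 1, 'writes': 2}
Checking each candidate word (with clipping):
  'drinks' -> in reference (ref count 2, used 1/2) -> match (matches: 1)
  'drinks' -> in reference (ref count 2, used 2/2) -> match (matches: 2)
  'writes' -> in reference (ref count 2, used 1/2) -> match (matches: 3)
  'runs' -> in reference (ref count 1, used 1/1) -> match (matches: 4)
  'runs' -> ref count 1 already used up (1/1) -> clipped, no match (matches: 4)
  'until' -> not in reference -> no match (matches: 4)
  'until' -> not in reference -> no match (matches: 4)
  'until' -> not in reference -> no match (matches: 4)
  'horse' -> in reference (ref count 2, used 1/2) -> match (matches: 5)
Clipped matches: 5, Candidate length: 9
Precision = 5/9

5/9


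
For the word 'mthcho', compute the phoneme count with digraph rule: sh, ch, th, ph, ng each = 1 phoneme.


Parsing 'mthcho' greedily, digraphs first:
  'm' -> consonant phoneme (phonemes so far: 1)
  'th' -> digraph (1 consonant phoneme) (phonemes so far: 2)
  'ch' -> digraph (1 consonant phoneme) (phonemes so far: 3)
  'o' -> vowel phoneme (phonemes so far: 4)
Total phonemes: 4

4


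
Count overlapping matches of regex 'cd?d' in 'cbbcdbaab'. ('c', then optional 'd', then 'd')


Pattern: cd?d means 'c', then optional 'd', then 'd'.
Scanning 'cbbcdbaab' position-by-position:
  Pos 0: window 'cbb' -> no
  Pos 1: window 'bbc' -> no
  Pos 2: window 'bcd' -> no
  Pos 3: window 'cdb' -> MATCH
  Pos 4: window 'dba' -> no
  Pos 5: window 'baa' -> no
  Pos 6: window 'aab' -> no
  Pos 7: window 'ab' -> no
  Pos 8: window 'b' -> no
Total matches: 1

1


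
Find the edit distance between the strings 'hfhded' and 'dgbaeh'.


Building DP table for s1='hfhded' (len 6) and s2='dgbaeh' (len 6):
       d  g  b  a  e  h
    0  1  2  3  4  5  6
  h 1  1  2  3  4  5  5
  f 2  2  2  3  4  5  6
  h 3  3  3  3  4  5  5
  d 4  3  4  4  4  5  6
  e 5  4  4  5  5  4  5
  d 6  5  5  5  6  5  5
Edit distance = dp[6][6] = 5

5


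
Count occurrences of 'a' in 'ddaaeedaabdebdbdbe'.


Scanning 'ddaaeedaabdebdbdbe' for 'a':
  Position 2: 'a' -> MATCH (count: 1)
  Position 3: 'a' -> MATCH (count: 2)
  Position 7: 'a' -> MATCH (count: 3)
  Position 8: 'a' -> MATCH (count: 4)
Total occurrences of 'a': 4

4


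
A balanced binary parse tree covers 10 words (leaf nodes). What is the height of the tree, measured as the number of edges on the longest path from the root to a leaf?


In a balanced binary tree with n leaves the deepest leaf is ceil(log2(n)) edges below the root.
log2(10) = 3.3219
ceil(3.3219) = 4
height (edges) = 4

4


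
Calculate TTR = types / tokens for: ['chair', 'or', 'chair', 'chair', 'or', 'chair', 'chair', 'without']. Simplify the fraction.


Tokens: 8
Unique types: ('chair', 'or', 'without') = 3
TTR = 3/8
Already in lowest terms.

3/8


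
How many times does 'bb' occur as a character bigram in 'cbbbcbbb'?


Scanning 'cbbbcbbb' for bigram 'bb':
  Position 0: 'cb' -> no
  Position 1: 'bb' -> MATCH
  Position 2: 'bb' -> MATCH
  Position 3: 'bc' -> no
  Position 4: 'cb' -> no
  Position 5: 'bb' -> MATCH
  Position 6: 'bb' -> MATCH
Total matches: 4

4


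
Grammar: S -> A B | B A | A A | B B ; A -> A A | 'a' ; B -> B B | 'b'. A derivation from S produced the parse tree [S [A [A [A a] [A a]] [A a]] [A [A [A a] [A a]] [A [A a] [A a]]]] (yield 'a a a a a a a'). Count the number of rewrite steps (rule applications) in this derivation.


Every bracketed nonterminal node [X ...] in the tree is produced by exactly one rule application.
Reading the tree off as a leftmost derivation:
  Step 1: S  =>  A A   (applied S -> A A)
  Step 2: A A  =>  A A A   (applied A -> A A)
  Step 3: A A A  =>  A A A A   (applied A -> A A)
  Step 4: A A A A  =>  a A A A   (applied A -> a)
  Step 5: a A A A  =>  a a A A   (applied A -> a)
  Step 6: a a A A  =>  a a a A   (applied A -> a)
  Step 7: a a a A  =>  a a a A A   (applied A -> A A)
  Step 8: a a a A A  =>  a a a A A A   (applied A -> A A)
  Step 9: a a a A A A  =>  a a a a A A   (applied A -> a)
  Step 10: a a a a A A  =>  a a a a a A   (applied A -> a)
  Step 11: a a a a a A  =>  a a a a a A A   (applied A -> A A)
  Step 12: a a a a a A A  =>  a a a a a a A   (applied A -> a)
  Step 13: a a a a a a A  =>  a a a a a a a   (applied A -> a)
Final yield: a a a a a a a
Total rewrite steps: 13

13


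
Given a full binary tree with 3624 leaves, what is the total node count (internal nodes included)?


Leaf nodes (terminals): 3624
Internal nodes = n - 1 = 3624 - 1 = 3623
Total = leaves + internal = 3624 + 3623 = 7247

7247


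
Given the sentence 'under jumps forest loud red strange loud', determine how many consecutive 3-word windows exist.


Word trigrams from [7] words:
  Trigram 1: (under jumps forest)
  Trigram 2: (jumps forest loud)
  Trigram 3: (forest loud red)
  Trigram 4: (loud red strange)
  Trigram 5: (red strange loud)
Total word trigrams: 7 - 2 = 5

5


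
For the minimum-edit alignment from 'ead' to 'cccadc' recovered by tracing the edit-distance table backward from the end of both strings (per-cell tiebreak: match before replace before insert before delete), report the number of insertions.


Edit distance = 4. Backtracking from cell (3, 6) with preference match > replace > insert > delete,
then listing the resulting alignment 'ead' -> 'cccadc' left to right:
  Step 1: insert 'c' [insertion #1]
  Step 2: insert 'c' [insertion #2]
  Step 3: replace e->c
  Step 4: keep 'a'
  Step 5: keep 'd'
  Step 6: insert 'c' [insertion #3]
Total insertions: 3

3


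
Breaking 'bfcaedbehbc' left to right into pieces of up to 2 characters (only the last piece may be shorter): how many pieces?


'bfcaedbehbc' has 11 characters.
Chunking with max size 2:
  Chunk 1: 'bf' (positions 0-1)
  Chunk 2: 'ca' (positions 2-3)
  Chunk 3: 'ed' (positions 4-5)
  Chunk 4: 'be' (positions 6-7)
  Chunk 5: 'hb' (positions 8-9)
  Chunk 6: 'c' (positions 10-10)
Total chunks: ceil(11 / 2) = 6

6


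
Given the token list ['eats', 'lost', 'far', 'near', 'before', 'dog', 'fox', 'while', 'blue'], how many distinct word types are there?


Listing all tokens and tracking unique types:
  Token 1: 'eats' -> NEW (unique so far: 1)
  Token 2: 'lost' -> NEW (unique so far: 2)
  Token 3: 'far' -> NEW (unique so far: 3)
  Token 4: 'near' -> NEW (unique so far: 4)
  Token 5: 'before' -> NEW (unique so far: 5)
  Token 6: 'dog' -> NEW (unique so far: 6)
  Token 7: 'fox' -> NEW (unique so far: 7)
  Token 8: 'while' -> NEW (unique so far: 8)
  Token 9: 'blue' -> NEW (unique so far: 9)
Unique types: ('before', 'blue', 'dog', 'eats', 'far', 'fox', 'lost', 'near', 'while')
Vocabulary size: 9

9
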